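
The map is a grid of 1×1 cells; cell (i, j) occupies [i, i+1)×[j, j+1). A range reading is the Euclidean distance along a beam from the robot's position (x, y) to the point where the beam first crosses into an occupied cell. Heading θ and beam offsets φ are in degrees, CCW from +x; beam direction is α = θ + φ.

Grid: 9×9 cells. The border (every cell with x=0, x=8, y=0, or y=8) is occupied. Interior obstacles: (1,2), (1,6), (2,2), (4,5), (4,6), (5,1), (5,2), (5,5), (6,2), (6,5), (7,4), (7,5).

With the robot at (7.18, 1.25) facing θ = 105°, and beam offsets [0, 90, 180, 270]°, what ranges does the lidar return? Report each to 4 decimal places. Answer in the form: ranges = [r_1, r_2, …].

beam 1: φ=0°, α=105°
  dir = (cos 105°, sin 105°) = (-0.2588, 0.9659); from cell (7,1)
  next x-line at t=0.6955, next y-line at t=0.7765; Δt_x=3.8637, Δt_y=1.0353
    x: enter (6,1) at t=0.6955
    y: enter (6,2) at t=0.7765 ← occupied
  → r_1 = 0.7765
beam 2: φ=90°, α=195°
  dir = (cos 195°, sin 195°) = (-0.9659, -0.2588); from cell (7,1)
  next x-line at t=0.1863, next y-line at t=0.9659; Δt_x=1.0353, Δt_y=3.8637
    x: enter (6,1) at t=0.1863
    y: enter (6,0) at t=0.9659 ← occupied
  → r_2 = 0.9659
beam 3: φ=180°, α=285°
  dir = (cos 285°, sin 285°) = (0.2588, -0.9659); from cell (7,1)
  next x-line at t=3.1682, next y-line at t=0.2588; Δt_x=3.8637, Δt_y=1.0353
    y: enter (7,0) at t=0.2588 ← occupied
  → r_3 = 0.2588
beam 4: φ=270°, α=15°
  dir = (cos 15°, sin 15°) = (0.9659, 0.2588); from cell (7,1)
  next x-line at t=0.8489, next y-line at t=2.8978; Δt_x=1.0353, Δt_y=3.8637
    x: enter (8,1) at t=0.8489 ← occupied
  → r_4 = 0.8489

ranges = [0.7765, 0.9659, 0.2588, 0.8489]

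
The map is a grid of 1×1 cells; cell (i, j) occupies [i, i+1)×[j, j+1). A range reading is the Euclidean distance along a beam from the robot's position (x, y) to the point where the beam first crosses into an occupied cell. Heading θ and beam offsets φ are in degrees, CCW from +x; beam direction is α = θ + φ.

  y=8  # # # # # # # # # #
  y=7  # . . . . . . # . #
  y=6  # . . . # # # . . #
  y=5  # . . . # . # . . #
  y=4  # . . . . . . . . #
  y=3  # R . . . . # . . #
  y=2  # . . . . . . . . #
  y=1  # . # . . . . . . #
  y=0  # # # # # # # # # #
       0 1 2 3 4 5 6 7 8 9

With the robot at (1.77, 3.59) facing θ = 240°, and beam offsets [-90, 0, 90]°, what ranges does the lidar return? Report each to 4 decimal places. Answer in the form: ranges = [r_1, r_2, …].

ranges = [0.8891, 1.5400, 5.1800]

beam 1: φ=-90°, α=150°
  direction (-0.8660, 0.5000); cell (1,3); t to first gridline: x 0.8891, y 0.8200 (then +1.1547 / +2.0000)
    (1,4) via y @ 0.8200
    (0,4) via x @ 0.8891  # hit
  → r_1 = 0.8891
beam 2: φ=0°, α=240°
  direction (-0.5000, -0.8660); cell (1,3); t to first gridline: x 1.5400, y 0.6813 (then +2.0000 / +1.1547)
    (1,2) via y @ 0.6813
    (0,2) via x @ 1.5400  # hit
  → r_2 = 1.5400
beam 3: φ=90°, α=330°
  direction (0.8660, -0.5000); cell (1,3); t to first gridline: x 0.2656, y 1.1800 (then +1.1547 / +2.0000)
    (2,3) via x @ 0.2656
    (2,2) via y @ 1.1800
    (3,2) via x @ 1.4203
    (4,2) via x @ 2.5750
    (4,1) via y @ 3.1800
    (5,1) via x @ 3.7297
    (6,1) via x @ 4.8844
    (6,0) via y @ 5.1800  # hit
  → r_3 = 5.1800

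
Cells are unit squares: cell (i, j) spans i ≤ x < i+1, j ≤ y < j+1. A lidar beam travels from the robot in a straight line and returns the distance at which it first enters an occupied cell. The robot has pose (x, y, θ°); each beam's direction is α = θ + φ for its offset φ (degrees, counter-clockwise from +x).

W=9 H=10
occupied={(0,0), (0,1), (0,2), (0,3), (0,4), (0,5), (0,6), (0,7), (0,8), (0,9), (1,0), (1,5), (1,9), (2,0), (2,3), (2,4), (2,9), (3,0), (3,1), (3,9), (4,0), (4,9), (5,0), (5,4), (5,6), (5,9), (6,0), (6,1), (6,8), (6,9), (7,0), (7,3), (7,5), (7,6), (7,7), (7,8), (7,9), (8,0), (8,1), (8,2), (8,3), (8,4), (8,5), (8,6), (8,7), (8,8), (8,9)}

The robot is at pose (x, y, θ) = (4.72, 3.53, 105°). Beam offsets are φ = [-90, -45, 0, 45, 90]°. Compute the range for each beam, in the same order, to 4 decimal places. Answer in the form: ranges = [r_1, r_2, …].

beam 1: φ=-90°, α=15°
  d=(0.9659,0.2588)  start (4,3)  tX=0.2899 tY=1.8159  stride 1/|dx|=1.0353 1/|dy|=3.8637
    cross x-line → (5,3), t=0.2899
    cross x-line → (6,3), t=1.3252
    cross y-line → (6,4), t=1.8159
    cross x-line → (7,4), t=2.3604
    cross x-line → (8,4), t=3.3957 (wall)
  → r_1 = 3.3957
beam 2: φ=-45°, α=60°
  d=(0.5000,0.8660)  start (4,3)  tX=0.5600 tY=0.5427  stride 1/|dx|=2.0000 1/|dy|=1.1547
    cross y-line → (4,4), t=0.5427
    cross x-line → (5,4), t=0.5600 (wall)
  → r_2 = 0.5600
beam 3: φ=0°, α=105°
  d=(-0.2588,0.9659)  start (4,3)  tX=2.7819 tY=0.4866  stride 1/|dx|=3.8637 1/|dy|=1.0353
    cross y-line → (4,4), t=0.4866
    cross y-line → (4,5), t=1.5219
    cross y-line → (4,6), t=2.5571
    cross x-line → (3,6), t=2.7819
    cross y-line → (3,7), t=3.5924
    cross y-line → (3,8), t=4.6277
    cross y-line → (3,9), t=5.6630 (wall)
  → r_3 = 5.6630
beam 4: φ=45°, α=150°
  d=(-0.8660,0.5000)  start (4,3)  tX=0.8314 tY=0.9400  stride 1/|dx|=1.1547 1/|dy|=2.0000
    cross x-line → (3,3), t=0.8314
    cross y-line → (3,4), t=0.9400
    cross x-line → (2,4), t=1.9861 (wall)
  → r_4 = 1.9861
beam 5: φ=90°, α=195°
  d=(-0.9659,-0.2588)  start (4,3)  tX=0.7454 tY=2.0478  stride 1/|dx|=1.0353 1/|dy|=3.8637
    cross x-line → (3,3), t=0.7454
    cross x-line → (2,3), t=1.7807 (wall)
  → r_5 = 1.7807

ranges = [3.3957, 0.5600, 5.6630, 1.9861, 1.7807]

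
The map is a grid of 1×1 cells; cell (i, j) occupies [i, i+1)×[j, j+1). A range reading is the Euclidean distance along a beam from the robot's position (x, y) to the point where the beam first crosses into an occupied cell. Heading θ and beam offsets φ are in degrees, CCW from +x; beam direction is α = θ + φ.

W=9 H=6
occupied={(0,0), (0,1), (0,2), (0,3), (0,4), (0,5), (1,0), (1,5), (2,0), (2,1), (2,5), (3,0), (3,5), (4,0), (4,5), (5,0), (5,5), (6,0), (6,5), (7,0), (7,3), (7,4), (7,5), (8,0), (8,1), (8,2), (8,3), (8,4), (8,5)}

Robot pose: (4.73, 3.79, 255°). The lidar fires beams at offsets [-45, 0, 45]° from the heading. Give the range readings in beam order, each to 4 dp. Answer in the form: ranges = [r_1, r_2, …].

ranges = [4.3070, 2.8884, 3.2216]

beam 1: φ=-45°, α=210°
  dir = (cos 210°, sin 210°) = (-0.8660, -0.5000); from cell (4,3)
  next x-line at t=0.8429, next y-line at t=1.5800; Δt_x=1.1547, Δt_y=2.0000
    x: enter (3,3) at t=0.8429
    y: enter (3,2) at t=1.5800
    x: enter (2,2) at t=1.9976
    x: enter (1,2) at t=3.1523
    y: enter (1,1) at t=3.5800
    x: enter (0,1) at t=4.3070 ← occupied
  → r_1 = 4.3070
beam 2: φ=0°, α=255°
  dir = (cos 255°, sin 255°) = (-0.2588, -0.9659); from cell (4,3)
  next x-line at t=2.8205, next y-line at t=0.8179; Δt_x=3.8637, Δt_y=1.0353
    y: enter (4,2) at t=0.8179
    y: enter (4,1) at t=1.8531
    x: enter (3,1) at t=2.8205
    y: enter (3,0) at t=2.8884 ← occupied
  → r_2 = 2.8884
beam 3: φ=45°, α=300°
  dir = (cos 300°, sin 300°) = (0.5000, -0.8660); from cell (4,3)
  next x-line at t=0.5400, next y-line at t=0.9122; Δt_x=2.0000, Δt_y=1.1547
    x: enter (5,3) at t=0.5400
    y: enter (5,2) at t=0.9122
    y: enter (5,1) at t=2.0669
    x: enter (6,1) at t=2.5400
    y: enter (6,0) at t=3.2216 ← occupied
  → r_3 = 3.2216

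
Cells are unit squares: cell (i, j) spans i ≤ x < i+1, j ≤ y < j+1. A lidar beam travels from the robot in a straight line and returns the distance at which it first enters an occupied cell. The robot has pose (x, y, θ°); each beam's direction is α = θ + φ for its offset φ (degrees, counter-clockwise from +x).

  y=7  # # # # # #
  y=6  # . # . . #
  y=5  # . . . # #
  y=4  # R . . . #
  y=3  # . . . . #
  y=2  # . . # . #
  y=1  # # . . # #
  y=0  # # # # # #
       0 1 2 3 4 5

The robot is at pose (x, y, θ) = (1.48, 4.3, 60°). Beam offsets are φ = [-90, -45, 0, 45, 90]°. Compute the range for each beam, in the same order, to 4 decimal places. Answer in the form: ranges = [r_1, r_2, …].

ranges = [2.6000, 2.7046, 1.9630, 1.8546, 0.5543]

beam 1: φ=-90°, α=330°
  direction (0.8660, -0.5000); cell (1,4); t to first gridline: x 0.6004, y 0.6000 (then +1.1547 / +2.0000)
    (1,3) via y @ 0.6000
    (2,3) via x @ 0.6004
    (3,3) via x @ 1.7551
    (3,2) via y @ 2.6000  # hit
  → r_1 = 2.6000
beam 2: φ=-45°, α=15°
  direction (0.9659, 0.2588); cell (1,4); t to first gridline: x 0.5383, y 2.7046 (then +1.0353 / +3.8637)
    (2,4) via x @ 0.5383
    (3,4) via x @ 1.5736
    (4,4) via x @ 2.6089
    (4,5) via y @ 2.7046  # hit
  → r_2 = 2.7046
beam 3: φ=0°, α=60°
  direction (0.5000, 0.8660); cell (1,4); t to first gridline: x 1.0400, y 0.8083 (then +2.0000 / +1.1547)
    (1,5) via y @ 0.8083
    (2,5) via x @ 1.0400
    (2,6) via y @ 1.9630  # hit
  → r_3 = 1.9630
beam 4: φ=45°, α=105°
  direction (-0.2588, 0.9659); cell (1,4); t to first gridline: x 1.8546, y 0.7247 (then +3.8637 / +1.0353)
    (1,5) via y @ 0.7247
    (1,6) via y @ 1.7600
    (0,6) via x @ 1.8546  # hit
  → r_4 = 1.8546
beam 5: φ=90°, α=150°
  direction (-0.8660, 0.5000); cell (1,4); t to first gridline: x 0.5543, y 1.4000 (then +1.1547 / +2.0000)
    (0,4) via x @ 0.5543  # hit
  → r_5 = 0.5543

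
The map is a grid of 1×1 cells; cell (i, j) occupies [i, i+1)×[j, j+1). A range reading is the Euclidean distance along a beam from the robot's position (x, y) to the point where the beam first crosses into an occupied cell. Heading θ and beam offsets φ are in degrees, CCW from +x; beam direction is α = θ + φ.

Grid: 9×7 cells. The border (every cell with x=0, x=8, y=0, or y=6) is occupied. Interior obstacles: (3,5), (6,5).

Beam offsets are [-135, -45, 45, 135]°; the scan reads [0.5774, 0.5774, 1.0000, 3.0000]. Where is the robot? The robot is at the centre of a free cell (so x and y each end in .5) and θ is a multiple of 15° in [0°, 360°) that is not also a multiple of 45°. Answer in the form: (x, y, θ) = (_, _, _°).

Enumerate (i+0.5, j+0.5, θ) over the 33 free cells and 16 admissible headings. For each, cast all 4 beams and compare to the given ranges.
  (2.5, 5.5, 30°): beam 1 = 4.6587 ≠ 0.5774 ✗
  (2.5, 5.5, 60°): beam 1 = 4.6587 ≠ 0.5774 ✗
  (4.5, 2.5, 285°): beam 1 = 4.0415 ≠ 0.5774 ✗
  (6.5, 4.5, 285°): beam 1 = 2.8868 ≠ 0.5774 ✗
  …
  (2.5, 5.5, 105°): r_1=0.5774, r_2=0.5774, r_3=1.0000, r_4=3.0000 — all match ✓
Unique over the lattice → pose = (2.5, 5.5, 105°).

(x, y, θ) = (2.5, 5.5, 105°)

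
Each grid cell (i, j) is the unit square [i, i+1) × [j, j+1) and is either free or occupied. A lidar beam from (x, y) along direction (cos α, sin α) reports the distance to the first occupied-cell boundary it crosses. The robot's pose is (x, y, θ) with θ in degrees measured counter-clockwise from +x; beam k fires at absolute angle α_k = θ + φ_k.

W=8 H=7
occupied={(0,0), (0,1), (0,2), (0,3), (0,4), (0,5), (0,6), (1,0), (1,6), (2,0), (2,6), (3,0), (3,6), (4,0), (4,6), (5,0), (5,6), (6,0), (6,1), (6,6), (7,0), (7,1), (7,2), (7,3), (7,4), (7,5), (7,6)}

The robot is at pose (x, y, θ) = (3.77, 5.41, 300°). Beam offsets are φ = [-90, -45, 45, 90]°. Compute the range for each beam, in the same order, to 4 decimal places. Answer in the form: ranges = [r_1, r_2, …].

ranges = [3.1985, 4.5656, 3.3439, 1.1800]

beam 1: φ=-90°, α=210°
  direction (-0.8660, -0.5000); cell (3,5); t to first gridline: x 0.8891, y 0.8200 (then +1.1547 / +2.0000)
    (3,4) via y @ 0.8200
    (2,4) via x @ 0.8891
    (1,4) via x @ 2.0438
    (1,3) via y @ 2.8200
    (0,3) via x @ 3.1985  # hit
  → r_1 = 3.1985
beam 2: φ=-45°, α=255°
  direction (-0.2588, -0.9659); cell (3,5); t to first gridline: x 2.9751, y 0.4245 (then +3.8637 / +1.0353)
    (3,4) via y @ 0.4245
    (3,3) via y @ 1.4597
    (3,2) via y @ 2.4950
    (2,2) via x @ 2.9751
    (2,1) via y @ 3.5303
    (2,0) via y @ 4.5656  # hit
  → r_2 = 4.5656
beam 3: φ=45°, α=345°
  direction (0.9659, -0.2588); cell (3,5); t to first gridline: x 0.2381, y 1.5841 (then +1.0353 / +3.8637)
    (4,5) via x @ 0.2381
    (5,5) via x @ 1.2734
    (5,4) via y @ 1.5841
    (6,4) via x @ 2.3087
    (7,4) via x @ 3.3439  # hit
  → r_3 = 3.3439
beam 4: φ=90°, α=30°
  direction (0.8660, 0.5000); cell (3,5); t to first gridline: x 0.2656, y 1.1800 (then +1.1547 / +2.0000)
    (4,5) via x @ 0.2656
    (4,6) via y @ 1.1800  # hit
  → r_4 = 1.1800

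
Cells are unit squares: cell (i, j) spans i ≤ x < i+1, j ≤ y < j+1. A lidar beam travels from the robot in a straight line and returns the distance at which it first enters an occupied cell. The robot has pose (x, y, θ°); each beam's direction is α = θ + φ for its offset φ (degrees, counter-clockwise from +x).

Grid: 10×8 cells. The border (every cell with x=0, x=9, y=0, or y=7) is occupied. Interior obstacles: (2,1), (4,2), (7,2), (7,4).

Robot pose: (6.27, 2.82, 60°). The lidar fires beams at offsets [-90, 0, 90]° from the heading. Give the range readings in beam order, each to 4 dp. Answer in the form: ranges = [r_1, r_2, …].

beam 1: φ=-90°, α=330°
  direction (0.8660, -0.5000); cell (6,2); t to first gridline: x 0.8429, y 1.6400 (then +1.1547 / +2.0000)
    (7,2) via x @ 0.8429  # hit
  → r_1 = 0.8429
beam 2: φ=0°, α=60°
  direction (0.5000, 0.8660); cell (6,2); t to first gridline: x 1.4600, y 0.2078 (then +2.0000 / +1.1547)
    (6,3) via y @ 0.2078
    (6,4) via y @ 1.3625
    (7,4) via x @ 1.4600  # hit
  → r_2 = 1.4600
beam 3: φ=90°, α=150°
  direction (-0.8660, 0.5000); cell (6,2); t to first gridline: x 0.3118, y 0.3600 (then +1.1547 / +2.0000)
    (5,2) via x @ 0.3118
    (5,3) via y @ 0.3600
    (4,3) via x @ 1.4665
    (4,4) via y @ 2.3600
    (3,4) via x @ 2.6212
    (2,4) via x @ 3.7759
    (2,5) via y @ 4.3600
    (1,5) via x @ 4.9306
    (0,5) via x @ 6.0853  # hit
  → r_3 = 6.0853

ranges = [0.8429, 1.4600, 6.0853]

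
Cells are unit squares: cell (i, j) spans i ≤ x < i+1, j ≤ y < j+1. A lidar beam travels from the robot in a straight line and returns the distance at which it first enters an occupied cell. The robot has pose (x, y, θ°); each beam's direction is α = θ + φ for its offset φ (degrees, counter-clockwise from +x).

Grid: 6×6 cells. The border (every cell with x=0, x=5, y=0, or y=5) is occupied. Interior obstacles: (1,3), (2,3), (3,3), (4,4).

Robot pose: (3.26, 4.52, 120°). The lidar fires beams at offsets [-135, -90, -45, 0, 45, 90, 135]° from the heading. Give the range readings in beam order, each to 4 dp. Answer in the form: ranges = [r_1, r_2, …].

ranges = [0.7661, 0.8545, 0.4969, 0.5543, 1.8546, 1.0400, 0.5383]

beam 1: φ=-135°, α=345°
  dir = (cos 345°, sin 345°) = (0.9659, -0.2588); from cell (3,4)
  next x-line at t=0.7661, next y-line at t=2.0091; Δt_x=1.0353, Δt_y=3.8637
    x: enter (4,4) at t=0.7661 ← occupied
  → r_1 = 0.7661
beam 2: φ=-90°, α=30°
  dir = (cos 30°, sin 30°) = (0.8660, 0.5000); from cell (3,4)
  next x-line at t=0.8545, next y-line at t=0.9600; Δt_x=1.1547, Δt_y=2.0000
    x: enter (4,4) at t=0.8545 ← occupied
  → r_2 = 0.8545
beam 3: φ=-45°, α=75°
  dir = (cos 75°, sin 75°) = (0.2588, 0.9659); from cell (3,4)
  next x-line at t=2.8591, next y-line at t=0.4969; Δt_x=3.8637, Δt_y=1.0353
    y: enter (3,5) at t=0.4969 ← occupied
  → r_3 = 0.4969
beam 4: φ=0°, α=120°
  dir = (cos 120°, sin 120°) = (-0.5000, 0.8660); from cell (3,4)
  next x-line at t=0.5200, next y-line at t=0.5543; Δt_x=2.0000, Δt_y=1.1547
    x: enter (2,4) at t=0.5200
    y: enter (2,5) at t=0.5543 ← occupied
  → r_4 = 0.5543
beam 5: φ=45°, α=165°
  dir = (cos 165°, sin 165°) = (-0.9659, 0.2588); from cell (3,4)
  next x-line at t=0.2692, next y-line at t=1.8546; Δt_x=1.0353, Δt_y=3.8637
    x: enter (2,4) at t=0.2692
    x: enter (1,4) at t=1.3044
    y: enter (1,5) at t=1.8546 ← occupied
  → r_5 = 1.8546
beam 6: φ=90°, α=210°
  dir = (cos 210°, sin 210°) = (-0.8660, -0.5000); from cell (3,4)
  next x-line at t=0.3002, next y-line at t=1.0400; Δt_x=1.1547, Δt_y=2.0000
    x: enter (2,4) at t=0.3002
    y: enter (2,3) at t=1.0400 ← occupied
  → r_6 = 1.0400
beam 7: φ=135°, α=255°
  dir = (cos 255°, sin 255°) = (-0.2588, -0.9659); from cell (3,4)
  next x-line at t=1.0046, next y-line at t=0.5383; Δt_x=3.8637, Δt_y=1.0353
    y: enter (3,3) at t=0.5383 ← occupied
  → r_7 = 0.5383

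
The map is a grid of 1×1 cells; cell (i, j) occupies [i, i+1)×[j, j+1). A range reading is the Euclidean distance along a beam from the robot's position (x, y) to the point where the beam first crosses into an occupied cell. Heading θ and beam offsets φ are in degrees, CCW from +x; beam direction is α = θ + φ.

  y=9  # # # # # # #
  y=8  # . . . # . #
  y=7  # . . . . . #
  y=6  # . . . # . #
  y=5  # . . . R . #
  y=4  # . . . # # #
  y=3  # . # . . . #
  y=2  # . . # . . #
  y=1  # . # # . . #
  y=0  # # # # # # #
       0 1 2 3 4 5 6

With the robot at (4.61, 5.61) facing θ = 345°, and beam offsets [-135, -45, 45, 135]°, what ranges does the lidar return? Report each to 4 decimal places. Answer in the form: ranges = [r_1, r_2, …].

beam 1: φ=-135°, α=210°
  d=(-0.8660,-0.5000)  start (4,5)  tX=0.7044 tY=1.2200  stride 1/|dx|=1.1547 1/|dy|=2.0000
    cross x-line → (3,5), t=0.7044
    cross y-line → (3,4), t=1.2200
    cross x-line → (2,4), t=1.8591
    cross x-line → (1,4), t=3.0138
    cross y-line → (1,3), t=3.2200
    cross x-line → (0,3), t=4.1685 (wall)
  → r_1 = 4.1685
beam 2: φ=-45°, α=300°
  d=(0.5000,-0.8660)  start (4,5)  tX=0.7800 tY=0.7044  stride 1/|dx|=2.0000 1/|dy|=1.1547
    cross y-line → (4,4), t=0.7044 (wall)
  → r_2 = 0.7044
beam 3: φ=45°, α=30°
  d=(0.8660,0.5000)  start (4,5)  tX=0.4503 tY=0.7800  stride 1/|dx|=1.1547 1/|dy|=2.0000
    cross x-line → (5,5), t=0.4503
    cross y-line → (5,6), t=0.7800
    cross x-line → (6,6), t=1.6050 (wall)
  → r_3 = 1.6050
beam 4: φ=135°, α=120°
  d=(-0.5000,0.8660)  start (4,5)  tX=1.2200 tY=0.4503  stride 1/|dx|=2.0000 1/|dy|=1.1547
    cross y-line → (4,6), t=0.4503 (wall)
  → r_4 = 0.4503

ranges = [4.1685, 0.7044, 1.6050, 0.4503]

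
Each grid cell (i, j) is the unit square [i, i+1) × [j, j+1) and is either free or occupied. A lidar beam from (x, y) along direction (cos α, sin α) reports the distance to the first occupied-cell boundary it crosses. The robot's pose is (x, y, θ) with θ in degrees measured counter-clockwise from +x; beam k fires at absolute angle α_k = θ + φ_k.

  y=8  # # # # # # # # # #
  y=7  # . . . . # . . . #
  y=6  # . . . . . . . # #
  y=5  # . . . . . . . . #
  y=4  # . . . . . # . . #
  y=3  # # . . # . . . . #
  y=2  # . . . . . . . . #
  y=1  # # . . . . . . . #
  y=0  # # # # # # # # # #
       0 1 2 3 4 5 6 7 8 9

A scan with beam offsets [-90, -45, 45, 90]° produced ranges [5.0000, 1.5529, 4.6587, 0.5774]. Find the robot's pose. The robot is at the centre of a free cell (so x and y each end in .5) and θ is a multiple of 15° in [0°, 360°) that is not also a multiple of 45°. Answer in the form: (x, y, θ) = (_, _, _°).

(x, y, θ) = (2.5, 3.5, 60°)

Candidates: 50 free-cell centres × 16 headings = 800 poses. Raycast each; keep the one whose scan matches to 4 dp.
  (6.5, 7.5, 255°): beam 1 = 0.5176 ≠ 5.0000 ✗
  (6.5, 6.5, 210°): beam 1 = 1.0000 ≠ 5.0000 ✗
  (4.5, 6.5, 285°): beam 1 = 3.6235 ≠ 5.0000 ✗
  …
  (2.5, 3.5, 60°): r_1=5.0000, r_2=1.5529, r_3=4.6587, r_4=0.5774 — all match ✓
No second candidate reproduces the full scan.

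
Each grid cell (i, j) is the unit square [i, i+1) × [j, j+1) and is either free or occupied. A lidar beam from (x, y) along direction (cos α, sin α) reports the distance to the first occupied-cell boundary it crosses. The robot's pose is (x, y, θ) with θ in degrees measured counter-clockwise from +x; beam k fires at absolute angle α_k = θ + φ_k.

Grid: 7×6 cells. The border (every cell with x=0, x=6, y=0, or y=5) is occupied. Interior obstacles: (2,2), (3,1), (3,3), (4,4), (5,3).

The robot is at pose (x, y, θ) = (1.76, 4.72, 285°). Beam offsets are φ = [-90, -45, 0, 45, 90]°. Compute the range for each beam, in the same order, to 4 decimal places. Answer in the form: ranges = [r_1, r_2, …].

ranges = [0.7868, 1.5200, 1.7807, 1.4400, 1.0818]

beam 1: φ=-90°, α=195°
  d=(-0.9659,-0.2588)  start (1,4)  tX=0.7868 tY=2.7819  stride 1/|dx|=1.0353 1/|dy|=3.8637
    cross x-line → (0,4), t=0.7868 (wall)
  → r_1 = 0.7868
beam 2: φ=-45°, α=240°
  d=(-0.5000,-0.8660)  start (1,4)  tX=1.5200 tY=0.8314  stride 1/|dx|=2.0000 1/|dy|=1.1547
    cross y-line → (1,3), t=0.8314
    cross x-line → (0,3), t=1.5200 (wall)
  → r_2 = 1.5200
beam 3: φ=0°, α=285°
  d=(0.2588,-0.9659)  start (1,4)  tX=0.9273 tY=0.7454  stride 1/|dx|=3.8637 1/|dy|=1.0353
    cross y-line → (1,3), t=0.7454
    cross x-line → (2,3), t=0.9273
    cross y-line → (2,2), t=1.7807 (wall)
  → r_3 = 1.7807
beam 4: φ=45°, α=330°
  d=(0.8660,-0.5000)  start (1,4)  tX=0.2771 tY=1.4400  stride 1/|dx|=1.1547 1/|dy|=2.0000
    cross x-line → (2,4), t=0.2771
    cross x-line → (3,4), t=1.4318
    cross y-line → (3,3), t=1.4400 (wall)
  → r_4 = 1.4400
beam 5: φ=90°, α=15°
  d=(0.9659,0.2588)  start (1,4)  tX=0.2485 tY=1.0818  stride 1/|dx|=1.0353 1/|dy|=3.8637
    cross x-line → (2,4), t=0.2485
    cross y-line → (2,5), t=1.0818 (wall)
  → r_5 = 1.0818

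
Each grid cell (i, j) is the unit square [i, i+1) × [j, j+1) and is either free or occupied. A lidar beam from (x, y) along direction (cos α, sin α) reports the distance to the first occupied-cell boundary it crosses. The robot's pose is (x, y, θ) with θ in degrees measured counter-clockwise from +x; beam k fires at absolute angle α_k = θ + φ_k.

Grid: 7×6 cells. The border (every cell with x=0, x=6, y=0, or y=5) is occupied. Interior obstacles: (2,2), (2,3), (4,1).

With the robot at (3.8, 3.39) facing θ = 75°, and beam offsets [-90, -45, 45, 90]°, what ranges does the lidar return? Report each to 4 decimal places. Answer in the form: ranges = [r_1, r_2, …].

ranges = [2.2776, 2.5403, 1.8591, 0.8282]

beam 1: φ=-90°, α=345°
  dir = (cos 345°, sin 345°) = (0.9659, -0.2588); from cell (3,3)
  next x-line at t=0.2071, next y-line at t=1.5068; Δt_x=1.0353, Δt_y=3.8637
    x: enter (4,3) at t=0.2071
    x: enter (5,3) at t=1.2423
    y: enter (5,2) at t=1.5068
    x: enter (6,2) at t=2.2776 ← occupied
  → r_1 = 2.2776
beam 2: φ=-45°, α=30°
  dir = (cos 30°, sin 30°) = (0.8660, 0.5000); from cell (3,3)
  next x-line at t=0.2309, next y-line at t=1.2200; Δt_x=1.1547, Δt_y=2.0000
    x: enter (4,3) at t=0.2309
    y: enter (4,4) at t=1.2200
    x: enter (5,4) at t=1.3856
    x: enter (6,4) at t=2.5403 ← occupied
  → r_2 = 2.5403
beam 3: φ=45°, α=120°
  dir = (cos 120°, sin 120°) = (-0.5000, 0.8660); from cell (3,3)
  next x-line at t=1.6000, next y-line at t=0.7044; Δt_x=2.0000, Δt_y=1.1547
    y: enter (3,4) at t=0.7044
    x: enter (2,4) at t=1.6000
    y: enter (2,5) at t=1.8591 ← occupied
  → r_3 = 1.8591
beam 4: φ=90°, α=165°
  dir = (cos 165°, sin 165°) = (-0.9659, 0.2588); from cell (3,3)
  next x-line at t=0.8282, next y-line at t=2.3569; Δt_x=1.0353, Δt_y=3.8637
    x: enter (2,3) at t=0.8282 ← occupied
  → r_4 = 0.8282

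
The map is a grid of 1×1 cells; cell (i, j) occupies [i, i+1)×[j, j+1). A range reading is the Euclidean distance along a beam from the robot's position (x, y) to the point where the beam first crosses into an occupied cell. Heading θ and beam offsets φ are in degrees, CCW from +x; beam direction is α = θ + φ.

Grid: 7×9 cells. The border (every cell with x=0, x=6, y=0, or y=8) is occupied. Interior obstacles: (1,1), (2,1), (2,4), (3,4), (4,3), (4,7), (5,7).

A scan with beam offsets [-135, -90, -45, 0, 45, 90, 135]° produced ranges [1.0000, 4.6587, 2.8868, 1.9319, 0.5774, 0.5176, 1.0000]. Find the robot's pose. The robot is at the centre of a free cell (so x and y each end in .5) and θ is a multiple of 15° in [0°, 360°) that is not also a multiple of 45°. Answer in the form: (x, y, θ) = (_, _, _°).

(x, y, θ) = (1.5, 5.5, 105°)

Enumerate (i+0.5, j+0.5, θ) over the 28 free cells and 16 admissible headings. For each, cast all 7 beams and compare to the given ranges.
  (5.5, 5.5, 15°): beam 1 = 1.7321 ≠ 1.0000 ✗
  (4.5, 1.5, 75°): beam 1 = 0.5774 ≠ 1.0000 ✗
  (1.5, 4.5, 30°): beam 1 = 1.9319 ≠ 1.0000 ✗
  …
  (1.5, 5.5, 105°): r_1=1.0000, r_2=4.6587, r_3=2.8868, r_4=1.9319, r_5=0.5774, r_6=0.5176, r_7=1.0000 — all match ✓
Only this pose fits every beam.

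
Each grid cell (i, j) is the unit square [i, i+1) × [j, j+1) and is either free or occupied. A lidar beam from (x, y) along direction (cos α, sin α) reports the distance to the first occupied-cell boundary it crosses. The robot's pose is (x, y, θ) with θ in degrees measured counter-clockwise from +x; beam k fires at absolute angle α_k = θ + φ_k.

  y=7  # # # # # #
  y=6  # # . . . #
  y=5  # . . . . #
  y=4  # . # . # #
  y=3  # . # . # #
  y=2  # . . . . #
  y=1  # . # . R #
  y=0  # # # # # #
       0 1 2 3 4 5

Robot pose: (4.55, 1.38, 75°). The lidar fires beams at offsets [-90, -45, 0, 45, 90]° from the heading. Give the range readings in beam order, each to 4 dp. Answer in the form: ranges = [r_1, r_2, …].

ranges = [0.4659, 0.5196, 1.6771, 3.1000, 1.6047]

beam 1: φ=-90°, α=345°
  dir = (cos 345°, sin 345°) = (0.9659, -0.2588); from cell (4,1)
  next x-line at t=0.4659, next y-line at t=1.4682; Δt_x=1.0353, Δt_y=3.8637
    x: enter (5,1) at t=0.4659 ← occupied
  → r_1 = 0.4659
beam 2: φ=-45°, α=30°
  dir = (cos 30°, sin 30°) = (0.8660, 0.5000); from cell (4,1)
  next x-line at t=0.5196, next y-line at t=1.2400; Δt_x=1.1547, Δt_y=2.0000
    x: enter (5,1) at t=0.5196 ← occupied
  → r_2 = 0.5196
beam 3: φ=0°, α=75°
  dir = (cos 75°, sin 75°) = (0.2588, 0.9659); from cell (4,1)
  next x-line at t=1.7387, next y-line at t=0.6419; Δt_x=3.8637, Δt_y=1.0353
    y: enter (4,2) at t=0.6419
    y: enter (4,3) at t=1.6771 ← occupied
  → r_3 = 1.6771
beam 4: φ=45°, α=120°
  dir = (cos 120°, sin 120°) = (-0.5000, 0.8660); from cell (4,1)
  next x-line at t=1.1000, next y-line at t=0.7159; Δt_x=2.0000, Δt_y=1.1547
    y: enter (4,2) at t=0.7159
    x: enter (3,2) at t=1.1000
    y: enter (3,3) at t=1.8706
    y: enter (3,4) at t=3.0253
    x: enter (2,4) at t=3.1000 ← occupied
  → r_4 = 3.1000
beam 5: φ=90°, α=165°
  dir = (cos 165°, sin 165°) = (-0.9659, 0.2588); from cell (4,1)
  next x-line at t=0.5694, next y-line at t=2.3955; Δt_x=1.0353, Δt_y=3.8637
    x: enter (3,1) at t=0.5694
    x: enter (2,1) at t=1.6047 ← occupied
  → r_5 = 1.6047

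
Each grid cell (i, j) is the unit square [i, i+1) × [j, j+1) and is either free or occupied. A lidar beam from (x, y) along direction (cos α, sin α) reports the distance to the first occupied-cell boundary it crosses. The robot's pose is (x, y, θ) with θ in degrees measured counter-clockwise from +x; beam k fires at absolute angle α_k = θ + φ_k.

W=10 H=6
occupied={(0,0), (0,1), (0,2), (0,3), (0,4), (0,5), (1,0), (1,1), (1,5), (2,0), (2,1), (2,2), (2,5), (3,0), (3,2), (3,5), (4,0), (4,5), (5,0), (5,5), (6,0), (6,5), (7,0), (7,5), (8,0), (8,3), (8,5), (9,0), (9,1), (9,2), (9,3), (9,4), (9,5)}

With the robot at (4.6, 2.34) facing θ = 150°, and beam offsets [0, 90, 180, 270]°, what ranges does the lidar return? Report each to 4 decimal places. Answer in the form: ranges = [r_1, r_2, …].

ranges = [0.6928, 1.5473, 2.6800, 3.0715]

beam 1: φ=0°, α=150°
  direction (-0.8660, 0.5000); cell (4,2); t to first gridline: x 0.6928, y 1.3200 (then +1.1547 / +2.0000)
    (3,2) via x @ 0.6928  # hit
  → r_1 = 0.6928
beam 2: φ=90°, α=240°
  direction (-0.5000, -0.8660); cell (4,2); t to first gridline: x 1.2000, y 0.3926 (then +2.0000 / +1.1547)
    (4,1) via y @ 0.3926
    (3,1) via x @ 1.2000
    (3,0) via y @ 1.5473  # hit
  → r_2 = 1.5473
beam 3: φ=180°, α=330°
  direction (0.8660, -0.5000); cell (4,2); t to first gridline: x 0.4619, y 0.6800 (then +1.1547 / +2.0000)
    (5,2) via x @ 0.4619
    (5,1) via y @ 0.6800
    (6,1) via x @ 1.6166
    (6,0) via y @ 2.6800  # hit
  → r_3 = 2.6800
beam 4: φ=270°, α=60°
  direction (0.5000, 0.8660); cell (4,2); t to first gridline: x 0.8000, y 0.7621 (then +2.0000 / +1.1547)
    (4,3) via y @ 0.7621
    (5,3) via x @ 0.8000
    (5,4) via y @ 1.9168
    (6,4) via x @ 2.8000
    (6,5) via y @ 3.0715  # hit
  → r_4 = 3.0715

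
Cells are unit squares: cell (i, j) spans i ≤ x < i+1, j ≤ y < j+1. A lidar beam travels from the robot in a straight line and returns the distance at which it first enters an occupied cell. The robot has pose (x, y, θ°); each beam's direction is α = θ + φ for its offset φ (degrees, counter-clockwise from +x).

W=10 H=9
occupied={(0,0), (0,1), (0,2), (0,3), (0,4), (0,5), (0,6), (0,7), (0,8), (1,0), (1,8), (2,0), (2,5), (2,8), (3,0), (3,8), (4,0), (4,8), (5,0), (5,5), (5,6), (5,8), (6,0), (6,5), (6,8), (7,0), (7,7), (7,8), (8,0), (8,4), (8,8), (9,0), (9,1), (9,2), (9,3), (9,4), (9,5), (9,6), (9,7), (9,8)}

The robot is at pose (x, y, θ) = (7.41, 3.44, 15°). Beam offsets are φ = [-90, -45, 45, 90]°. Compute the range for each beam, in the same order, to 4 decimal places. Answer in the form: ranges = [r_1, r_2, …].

beam 1: φ=-90°, α=285°
  dir = (cos 285°, sin 285°) = (0.2588, -0.9659); from cell (7,3)
  next x-line at t=2.2796, next y-line at t=0.4555; Δt_x=3.8637, Δt_y=1.0353
    y: enter (7,2) at t=0.4555
    y: enter (7,1) at t=1.4908
    x: enter (8,1) at t=2.2796
    y: enter (8,0) at t=2.5261 ← occupied
  → r_1 = 2.5261
beam 2: φ=-45°, α=330°
  dir = (cos 330°, sin 330°) = (0.8660, -0.5000); from cell (7,3)
  next x-line at t=0.6813, next y-line at t=0.8800; Δt_x=1.1547, Δt_y=2.0000
    x: enter (8,3) at t=0.6813
    y: enter (8,2) at t=0.8800
    x: enter (9,2) at t=1.8360 ← occupied
  → r_2 = 1.8360
beam 3: φ=45°, α=60°
  dir = (cos 60°, sin 60°) = (0.5000, 0.8660); from cell (7,3)
  next x-line at t=1.1800, next y-line at t=0.6466; Δt_x=2.0000, Δt_y=1.1547
    y: enter (7,4) at t=0.6466
    x: enter (8,4) at t=1.1800 ← occupied
  → r_3 = 1.1800
beam 4: φ=90°, α=105°
  dir = (cos 105°, sin 105°) = (-0.2588, 0.9659); from cell (7,3)
  next x-line at t=1.5841, next y-line at t=0.5798; Δt_x=3.8637, Δt_y=1.0353
    y: enter (7,4) at t=0.5798
    x: enter (6,4) at t=1.5841
    y: enter (6,5) at t=1.6150 ← occupied
  → r_4 = 1.6150

ranges = [2.5261, 1.8360, 1.1800, 1.6150]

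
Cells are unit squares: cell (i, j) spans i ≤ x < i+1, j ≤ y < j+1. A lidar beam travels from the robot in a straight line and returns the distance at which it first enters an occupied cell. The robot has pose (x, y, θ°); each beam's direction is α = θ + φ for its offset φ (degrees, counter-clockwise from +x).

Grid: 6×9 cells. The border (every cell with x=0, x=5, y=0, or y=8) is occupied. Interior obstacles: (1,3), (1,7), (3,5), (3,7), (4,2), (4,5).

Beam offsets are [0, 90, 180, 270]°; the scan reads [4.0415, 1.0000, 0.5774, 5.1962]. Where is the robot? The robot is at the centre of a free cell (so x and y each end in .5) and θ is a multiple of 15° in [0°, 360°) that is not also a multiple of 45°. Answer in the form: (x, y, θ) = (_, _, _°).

(x, y, θ) = (1.5, 5.5, 30°)

The pose lattice has 22·16 = 352 candidates. Test each by forward raycasting.
  (4.5, 1.5, 150°): beam 1 = 3.0000 ≠ 4.0415 ✗
  (3.5, 1.5, 75°): beam 1 = 3.6235 ≠ 4.0415 ✗
  (4.5, 1.5, 255°): beam 1 = 0.5176 ≠ 4.0415 ✗
  (4.5, 3.5, 345°): beam 1 = 0.5176 ≠ 4.0415 ✗
  …
  (1.5, 5.5, 30°): r_1=4.0415, r_2=1.0000, r_3=0.5774, r_4=5.1962 — all match ✓
Only this pose fits every beam.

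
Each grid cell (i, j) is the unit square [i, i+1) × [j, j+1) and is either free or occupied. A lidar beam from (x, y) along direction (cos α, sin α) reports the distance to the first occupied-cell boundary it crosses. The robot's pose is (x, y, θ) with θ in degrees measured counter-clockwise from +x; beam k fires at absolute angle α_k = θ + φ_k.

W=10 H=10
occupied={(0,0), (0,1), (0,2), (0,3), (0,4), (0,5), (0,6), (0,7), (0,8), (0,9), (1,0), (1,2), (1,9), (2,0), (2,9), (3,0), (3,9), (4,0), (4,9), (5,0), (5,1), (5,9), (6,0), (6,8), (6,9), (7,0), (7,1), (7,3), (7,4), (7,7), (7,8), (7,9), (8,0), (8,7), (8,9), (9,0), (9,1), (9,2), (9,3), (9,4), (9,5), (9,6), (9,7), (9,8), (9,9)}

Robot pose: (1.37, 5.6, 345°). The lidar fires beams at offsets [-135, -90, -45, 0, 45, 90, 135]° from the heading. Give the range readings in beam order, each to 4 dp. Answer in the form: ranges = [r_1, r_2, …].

ranges = [0.4272, 1.4296, 5.3116, 5.8286, 5.3463, 3.5199, 0.7400]

beam 1: φ=-135°, α=210°
  dir = (cos 210°, sin 210°) = (-0.8660, -0.5000); from cell (1,5)
  next x-line at t=0.4272, next y-line at t=1.2000; Δt_x=1.1547, Δt_y=2.0000
    x: enter (0,5) at t=0.4272 ← occupied
  → r_1 = 0.4272
beam 2: φ=-90°, α=255°
  dir = (cos 255°, sin 255°) = (-0.2588, -0.9659); from cell (1,5)
  next x-line at t=1.4296, next y-line at t=0.6212; Δt_x=3.8637, Δt_y=1.0353
    y: enter (1,4) at t=0.6212
    x: enter (0,4) at t=1.4296 ← occupied
  → r_2 = 1.4296
beam 3: φ=-45°, α=300°
  dir = (cos 300°, sin 300°) = (0.5000, -0.8660); from cell (1,5)
  next x-line at t=1.2600, next y-line at t=0.6928; Δt_x=2.0000, Δt_y=1.1547
    y: enter (1,4) at t=0.6928
    x: enter (2,4) at t=1.2600
    y: enter (2,3) at t=1.8475
    y: enter (2,2) at t=3.0022
    x: enter (3,2) at t=3.2600
    y: enter (3,1) at t=4.1569
    x: enter (4,1) at t=5.2600
    y: enter (4,0) at t=5.3116 ← occupied
  → r_3 = 5.3116
beam 4: φ=0°, α=345°
  dir = (cos 345°, sin 345°) = (0.9659, -0.2588); from cell (1,5)
  next x-line at t=0.6522, next y-line at t=2.3182; Δt_x=1.0353, Δt_y=3.8637
    x: enter (2,5) at t=0.6522
    x: enter (3,5) at t=1.6875
    y: enter (3,4) at t=2.3182
    x: enter (4,4) at t=2.7228
    x: enter (5,4) at t=3.7581
    x: enter (6,4) at t=4.7933
    x: enter (7,4) at t=5.8286 ← occupied
  → r_4 = 5.8286
beam 5: φ=45°, α=30°
  dir = (cos 30°, sin 30°) = (0.8660, 0.5000); from cell (1,5)
  next x-line at t=0.7275, next y-line at t=0.8000; Δt_x=1.1547, Δt_y=2.0000
    x: enter (2,5) at t=0.7275
    y: enter (2,6) at t=0.8000
    x: enter (3,6) at t=1.8822
    y: enter (3,7) at t=2.8000
    x: enter (4,7) at t=3.0369
    x: enter (5,7) at t=4.1916
    y: enter (5,8) at t=4.8000
    x: enter (6,8) at t=5.3463 ← occupied
  → r_5 = 5.3463
beam 6: φ=90°, α=75°
  dir = (cos 75°, sin 75°) = (0.2588, 0.9659); from cell (1,5)
  next x-line at t=2.4341, next y-line at t=0.4141; Δt_x=3.8637, Δt_y=1.0353
    y: enter (1,6) at t=0.4141
    y: enter (1,7) at t=1.4494
    x: enter (2,7) at t=2.4341
    y: enter (2,8) at t=2.4847
    y: enter (2,9) at t=3.5199 ← occupied
  → r_6 = 3.5199
beam 7: φ=135°, α=120°
  dir = (cos 120°, sin 120°) = (-0.5000, 0.8660); from cell (1,5)
  next x-line at t=0.7400, next y-line at t=0.4619; Δt_x=2.0000, Δt_y=1.1547
    y: enter (1,6) at t=0.4619
    x: enter (0,6) at t=0.7400 ← occupied
  → r_7 = 0.7400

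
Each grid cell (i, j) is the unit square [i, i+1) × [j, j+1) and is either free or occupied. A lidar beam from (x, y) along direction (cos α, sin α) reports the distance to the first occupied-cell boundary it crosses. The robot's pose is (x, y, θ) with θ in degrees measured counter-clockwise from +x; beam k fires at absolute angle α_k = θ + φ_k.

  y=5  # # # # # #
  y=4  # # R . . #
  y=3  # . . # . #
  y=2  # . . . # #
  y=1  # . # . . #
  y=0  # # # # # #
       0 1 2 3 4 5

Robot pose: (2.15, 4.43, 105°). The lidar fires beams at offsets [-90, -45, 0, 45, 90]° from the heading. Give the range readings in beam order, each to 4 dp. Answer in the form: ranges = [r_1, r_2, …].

beam 1: φ=-90°, α=15°
  direction (0.9659, 0.2588); cell (2,4); t to first gridline: x 0.8800, y 2.2023 (then +1.0353 / +3.8637)
    (3,4) via x @ 0.8800
    (4,4) via x @ 1.9153
    (4,5) via y @ 2.2023  # hit
  → r_1 = 2.2023
beam 2: φ=-45°, α=60°
  direction (0.5000, 0.8660); cell (2,4); t to first gridline: x 1.7000, y 0.6582 (then +2.0000 / +1.1547)
    (2,5) via y @ 0.6582  # hit
  → r_2 = 0.6582
beam 3: φ=0°, α=105°
  direction (-0.2588, 0.9659); cell (2,4); t to first gridline: x 0.5796, y 0.5901 (then +3.8637 / +1.0353)
    (1,4) via x @ 0.5796  # hit
  → r_3 = 0.5796
beam 4: φ=45°, α=150°
  direction (-0.8660, 0.5000); cell (2,4); t to first gridline: x 0.1732, y 1.1400 (then +1.1547 / +2.0000)
    (1,4) via x @ 0.1732  # hit
  → r_4 = 0.1732
beam 5: φ=90°, α=195°
  direction (-0.9659, -0.2588); cell (2,4); t to first gridline: x 0.1553, y 1.6614 (then +1.0353 / +3.8637)
    (1,4) via x @ 0.1553  # hit
  → r_5 = 0.1553

ranges = [2.2023, 0.6582, 0.5796, 0.1732, 0.1553]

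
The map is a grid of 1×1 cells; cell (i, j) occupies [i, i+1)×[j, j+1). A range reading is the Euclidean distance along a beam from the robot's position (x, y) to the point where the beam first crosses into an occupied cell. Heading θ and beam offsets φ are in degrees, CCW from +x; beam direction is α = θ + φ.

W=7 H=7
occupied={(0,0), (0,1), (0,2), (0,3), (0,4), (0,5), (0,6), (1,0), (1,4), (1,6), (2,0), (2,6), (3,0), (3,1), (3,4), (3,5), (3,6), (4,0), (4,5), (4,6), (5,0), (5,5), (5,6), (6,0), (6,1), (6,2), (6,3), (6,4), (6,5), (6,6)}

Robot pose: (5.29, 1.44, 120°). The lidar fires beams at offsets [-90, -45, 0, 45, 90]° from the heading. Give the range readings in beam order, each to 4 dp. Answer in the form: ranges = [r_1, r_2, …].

ranges = [0.8198, 2.7432, 2.9560, 1.3355, 0.8800]

beam 1: φ=-90°, α=30°
  direction (0.8660, 0.5000); cell (5,1); t to first gridline: x 0.8198, y 1.1200 (then +1.1547 / +2.0000)
    (6,1) via x @ 0.8198  # hit
  → r_1 = 0.8198
beam 2: φ=-45°, α=75°
  direction (0.2588, 0.9659); cell (5,1); t to first gridline: x 2.7432, y 0.5798 (then +3.8637 / +1.0353)
    (5,2) via y @ 0.5798
    (5,3) via y @ 1.6150
    (5,4) via y @ 2.6503
    (6,4) via x @ 2.7432  # hit
  → r_2 = 2.7432
beam 3: φ=0°, α=120°
  direction (-0.5000, 0.8660); cell (5,1); t to first gridline: x 0.5800, y 0.6466 (then +2.0000 / +1.1547)
    (4,1) via x @ 0.5800
    (4,2) via y @ 0.6466
    (4,3) via y @ 1.8013
    (3,3) via x @ 2.5800
    (3,4) via y @ 2.9560  # hit
  → r_3 = 2.9560
beam 4: φ=45°, α=165°
  direction (-0.9659, 0.2588); cell (5,1); t to first gridline: x 0.3002, y 2.1637 (then +1.0353 / +3.8637)
    (4,1) via x @ 0.3002
    (3,1) via x @ 1.3355  # hit
  → r_4 = 1.3355
beam 5: φ=90°, α=210°
  direction (-0.8660, -0.5000); cell (5,1); t to first gridline: x 0.3349, y 0.8800 (then +1.1547 / +2.0000)
    (4,1) via x @ 0.3349
    (4,0) via y @ 0.8800  # hit
  → r_5 = 0.8800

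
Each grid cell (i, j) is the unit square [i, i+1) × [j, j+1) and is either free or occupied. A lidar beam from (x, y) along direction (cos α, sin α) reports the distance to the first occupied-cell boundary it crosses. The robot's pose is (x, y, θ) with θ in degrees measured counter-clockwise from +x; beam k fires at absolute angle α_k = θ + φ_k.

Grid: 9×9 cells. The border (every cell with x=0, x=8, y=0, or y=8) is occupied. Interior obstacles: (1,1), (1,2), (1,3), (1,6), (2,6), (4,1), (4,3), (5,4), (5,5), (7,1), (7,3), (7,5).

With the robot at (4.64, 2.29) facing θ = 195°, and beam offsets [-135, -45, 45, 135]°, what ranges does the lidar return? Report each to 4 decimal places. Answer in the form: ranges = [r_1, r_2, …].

ranges = [1.9745, 3.0484, 0.3349, 2.5800]

beam 1: φ=-135°, α=60°
  dir = (cos 60°, sin 60°) = (0.5000, 0.8660); from cell (4,2)
  next x-line at t=0.7200, next y-line at t=0.8198; Δt_x=2.0000, Δt_y=1.1547
    x: enter (5,2) at t=0.7200
    y: enter (5,3) at t=0.8198
    y: enter (5,4) at t=1.9745 ← occupied
  → r_1 = 1.9745
beam 2: φ=-45°, α=150°
  dir = (cos 150°, sin 150°) = (-0.8660, 0.5000); from cell (4,2)
  next x-line at t=0.7390, next y-line at t=1.4200; Δt_x=1.1547, Δt_y=2.0000
    x: enter (3,2) at t=0.7390
    y: enter (3,3) at t=1.4200
    x: enter (2,3) at t=1.8937
    x: enter (1,3) at t=3.0484 ← occupied
  → r_2 = 3.0484
beam 3: φ=45°, α=240°
  dir = (cos 240°, sin 240°) = (-0.5000, -0.8660); from cell (4,2)
  next x-line at t=1.2800, next y-line at t=0.3349; Δt_x=2.0000, Δt_y=1.1547
    y: enter (4,1) at t=0.3349 ← occupied
  → r_3 = 0.3349
beam 4: φ=135°, α=330°
  dir = (cos 330°, sin 330°) = (0.8660, -0.5000); from cell (4,2)
  next x-line at t=0.4157, next y-line at t=0.5800; Δt_x=1.1547, Δt_y=2.0000
    x: enter (5,2) at t=0.4157
    y: enter (5,1) at t=0.5800
    x: enter (6,1) at t=1.5704
    y: enter (6,0) at t=2.5800 ← occupied
  → r_4 = 2.5800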